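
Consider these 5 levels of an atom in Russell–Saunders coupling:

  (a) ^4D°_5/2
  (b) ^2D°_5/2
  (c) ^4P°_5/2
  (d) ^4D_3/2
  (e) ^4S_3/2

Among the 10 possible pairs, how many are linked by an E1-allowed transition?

3

(a)–(b): forbidden (parity, ΔS).
(a)–(c): forbidden (parity).
(a)–(d): allowed.
(a)–(e): forbidden (ΔL).
(b)–(c): forbidden (parity, ΔS).
(b)–(d): forbidden (ΔS).
(b)–(e): forbidden (ΔS, ΔL).
(c)–(d): allowed.
(c)–(e): allowed.
(d)–(e): forbidden (parity, ΔL).
Allowed pairs: 3 of 10.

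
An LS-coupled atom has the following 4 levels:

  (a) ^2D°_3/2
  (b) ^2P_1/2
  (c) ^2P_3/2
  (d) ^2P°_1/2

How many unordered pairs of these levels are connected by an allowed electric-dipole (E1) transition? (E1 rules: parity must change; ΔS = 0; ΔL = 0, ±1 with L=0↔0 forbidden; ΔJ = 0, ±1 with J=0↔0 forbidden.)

(a)–(b): allowed.
(a)–(c): allowed.
(a)–(d): forbidden (parity).
(b)–(c): forbidden (parity).
(b)–(d): allowed.
(c)–(d): allowed.
Allowed pairs: 4 of 6.

4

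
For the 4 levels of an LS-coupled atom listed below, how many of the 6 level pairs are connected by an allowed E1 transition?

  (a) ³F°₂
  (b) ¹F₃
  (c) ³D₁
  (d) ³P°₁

(a)–(b): forbidden (ΔS).
(a)–(c): allowed.
(a)–(d): forbidden (parity, ΔL).
(b)–(c): forbidden (parity, ΔS, ΔJ).
(b)–(d): forbidden (ΔS, ΔL, ΔJ).
(c)–(d): allowed.
Allowed pairs: 2 of 6.

2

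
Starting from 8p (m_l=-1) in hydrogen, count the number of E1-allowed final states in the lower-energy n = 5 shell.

4

E1 requires Δl = ±1, so l_f ∈ {0, 2}; with 0 ≤ l_f ≤ n_f−1 = 4, the allowed l_f values are {0, 2}.
For l_f = 0: m_f ∈ {m_i−1, m_i, m_i+1} ∩ [−0, 0] = {0} → 1 state.
For l_f = 2: m_f ∈ {m_i−1, m_i, m_i+1} ∩ [−2, 2] = {-2, -1, 0} → 3 states.
Total: 4.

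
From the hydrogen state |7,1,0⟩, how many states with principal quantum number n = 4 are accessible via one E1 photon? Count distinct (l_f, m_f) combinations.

E1 requires Δl = ±1, so l_f ∈ {0, 2}; with 0 ≤ l_f ≤ n_f−1 = 3, the allowed l_f values are {0, 2}.
For l_f = 0: m_f ∈ {m_i−1, m_i, m_i+1} ∩ [−0, 0] = {0} → 1 state.
For l_f = 2: m_f ∈ {m_i−1, m_i, m_i+1} ∩ [−2, 2] = {-1, 0, 1} → 3 states.
Total: 4.

4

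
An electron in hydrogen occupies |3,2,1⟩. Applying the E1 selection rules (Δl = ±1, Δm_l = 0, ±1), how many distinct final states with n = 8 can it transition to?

E1 requires Δl = ±1, so l_f ∈ {1, 3}; with 0 ≤ l_f ≤ n_f−1 = 7, the allowed l_f values are {1, 3}.
For l_f = 1: m_f ∈ {m_i−1, m_i, m_i+1} ∩ [−1, 1] = {0, 1} → 2 states.
For l_f = 3: m_f ∈ {m_i−1, m_i, m_i+1} ∩ [−3, 3] = {0, 1, 2} → 3 states.
Total: 5.

5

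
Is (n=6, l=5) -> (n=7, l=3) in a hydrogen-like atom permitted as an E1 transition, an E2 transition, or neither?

E2

Δl = 3 − 5 = -2; l_i + l_f = 8.
E1 (Δl = ±1): not satisfied.
E2 (Δl = 0,±2, l_i+l_f ≥ 2): satisfied.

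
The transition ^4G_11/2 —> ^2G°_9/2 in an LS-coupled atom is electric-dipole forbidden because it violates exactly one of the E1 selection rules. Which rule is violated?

Parity must change: even → odd — passes.
ΔS = 0: S: 3/2 → 1/2 — fails.
ΔL = 0, ±1 (not L=0↔0): L: 4 → 4, ΔL = +0 — passes.
ΔJ = 0, ±1 (not J=0↔0): J: 11/2 → 9/2, ΔJ = -1 — passes.

the ΔS = 0 rule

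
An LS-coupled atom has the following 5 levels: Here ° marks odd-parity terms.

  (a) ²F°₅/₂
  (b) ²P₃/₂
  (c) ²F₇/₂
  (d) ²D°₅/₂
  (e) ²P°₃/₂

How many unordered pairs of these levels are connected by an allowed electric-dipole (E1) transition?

(a)–(b): forbidden (ΔL).
(a)–(c): allowed.
(a)–(d): forbidden (parity).
(a)–(e): forbidden (parity, ΔL).
(b)–(c): forbidden (parity, ΔL, ΔJ).
(b)–(d): allowed.
(b)–(e): allowed.
(c)–(d): allowed.
(c)–(e): forbidden (ΔL, ΔJ).
(d)–(e): forbidden (parity).
Allowed pairs: 4 of 10.

4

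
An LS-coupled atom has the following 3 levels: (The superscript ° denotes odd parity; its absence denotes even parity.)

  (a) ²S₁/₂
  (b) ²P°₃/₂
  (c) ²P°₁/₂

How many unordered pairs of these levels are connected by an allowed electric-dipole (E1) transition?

2

(a)–(b): allowed.
(a)–(c): allowed.
(b)–(c): forbidden (parity).
Allowed pairs: 2 of 3.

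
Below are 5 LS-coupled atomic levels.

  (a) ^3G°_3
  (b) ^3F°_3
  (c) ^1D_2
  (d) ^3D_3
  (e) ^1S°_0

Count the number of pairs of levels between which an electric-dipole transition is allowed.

(a)–(b): forbidden (parity).
(a)–(c): forbidden (ΔS, ΔL).
(a)–(d): forbidden (ΔL).
(a)–(e): forbidden (parity, ΔS, ΔL, ΔJ).
(b)–(c): forbidden (ΔS).
(b)–(d): allowed.
(b)–(e): forbidden (parity, ΔS, ΔL, ΔJ).
(c)–(d): forbidden (parity, ΔS).
(c)–(e): forbidden (ΔL, ΔJ).
(d)–(e): forbidden (ΔS, ΔL, ΔJ).
Allowed pairs: 1 of 10.

1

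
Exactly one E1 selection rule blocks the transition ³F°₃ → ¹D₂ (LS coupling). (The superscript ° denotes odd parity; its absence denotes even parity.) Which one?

Initial level: S=1, L=3, J=3, parity odd. Final level: S=0, L=2, J=2, parity even.
ΔJ = 0, ±1 (not J=0↔0): J: 3 → 2, ΔJ = -1 — passes.
Parity must change: odd → even — passes.
ΔS = 0: S: 1 → 0 — fails.
ΔL = 0, ±1 (not L=0↔0): L: 3 → 2, ΔL = -1 — passes.

the ΔS = 0 rule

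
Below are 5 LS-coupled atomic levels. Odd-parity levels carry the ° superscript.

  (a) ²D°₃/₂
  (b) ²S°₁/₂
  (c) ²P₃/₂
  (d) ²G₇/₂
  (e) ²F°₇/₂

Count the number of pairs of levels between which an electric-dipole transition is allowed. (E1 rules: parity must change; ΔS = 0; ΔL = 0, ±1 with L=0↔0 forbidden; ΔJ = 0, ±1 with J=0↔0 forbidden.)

(a)–(b): forbidden (parity, ΔL).
(a)–(c): allowed.
(a)–(d): forbidden (ΔL, ΔJ).
(a)–(e): forbidden (parity, ΔJ).
(b)–(c): allowed.
(b)–(d): forbidden (ΔL, ΔJ).
(b)–(e): forbidden (parity, ΔL, ΔJ).
(c)–(d): forbidden (parity, ΔL, ΔJ).
(c)–(e): forbidden (ΔL, ΔJ).
(d)–(e): allowed.
Allowed pairs: 3 of 10.

3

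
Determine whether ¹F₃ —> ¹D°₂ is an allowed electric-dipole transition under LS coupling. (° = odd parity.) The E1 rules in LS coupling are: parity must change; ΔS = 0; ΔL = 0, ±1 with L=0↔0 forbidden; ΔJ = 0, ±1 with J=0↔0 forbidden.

allowed

Reading off the term symbols: S 0→0, L 3→2, J 3→2, parity even→odd.
Parity must change: even → odd — passes.
ΔS = 0: S: 0 → 0 — passes.
ΔL = 0, ±1 (not L=0↔0): L: 3 → 2, ΔL = -1 — passes.
ΔJ = 0, ±1 (not J=0↔0): J: 3 → 2, ΔJ = -1 — passes.
All four E1 rules are satisfied.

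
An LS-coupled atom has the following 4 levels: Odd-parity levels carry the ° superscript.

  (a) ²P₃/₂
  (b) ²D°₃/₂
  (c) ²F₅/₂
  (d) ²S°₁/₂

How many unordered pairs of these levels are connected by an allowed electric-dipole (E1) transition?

(a)–(b): allowed.
(a)–(c): forbidden (parity, ΔL).
(a)–(d): allowed.
(b)–(c): allowed.
(b)–(d): forbidden (parity, ΔL).
(c)–(d): forbidden (ΔL, ΔJ).
Allowed pairs: 3 of 6.

3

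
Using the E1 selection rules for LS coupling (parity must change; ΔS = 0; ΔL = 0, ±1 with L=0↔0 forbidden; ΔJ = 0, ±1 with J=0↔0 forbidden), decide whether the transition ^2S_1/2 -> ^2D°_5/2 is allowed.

Initial level: S=1/2, L=0, J=1/2, parity even. Final level: S=1/2, L=2, J=5/2, parity odd.
Parity must change: even → odd — passes.
ΔS = 0: S: 1/2 → 1/2 — passes.
ΔL = 0, ±1 (not L=0↔0): L: 0 → 2, ΔL = +2 — fails.
ΔJ = 0, ±1 (not J=0↔0): J: 1/2 → 5/2, ΔJ = +2 — fails.
Rule(s) violated: ΔL, ΔJ.

forbidden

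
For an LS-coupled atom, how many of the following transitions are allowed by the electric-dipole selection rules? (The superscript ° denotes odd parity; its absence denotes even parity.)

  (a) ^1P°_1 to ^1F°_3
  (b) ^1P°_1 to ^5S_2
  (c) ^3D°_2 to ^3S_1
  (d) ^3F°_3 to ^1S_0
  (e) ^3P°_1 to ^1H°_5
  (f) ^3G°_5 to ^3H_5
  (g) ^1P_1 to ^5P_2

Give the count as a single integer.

1

(a) forbidden (parity, ΔL, ΔJ fail)
(b) forbidden (ΔS fails)
(c) forbidden (ΔL fails)
(d) forbidden (ΔS, ΔL, ΔJ fail)
(e) forbidden (parity, ΔS, ΔL, ΔJ fail)
(f) allowed
(g) forbidden (parity, ΔS fail)
Total allowed: 1 of 7.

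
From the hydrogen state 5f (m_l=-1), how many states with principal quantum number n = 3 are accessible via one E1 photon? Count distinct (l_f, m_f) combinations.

E1 requires Δl = ±1, so l_f ∈ {2, 4}; with 0 ≤ l_f ≤ n_f−1 = 2, the allowed l_f values are {2}.
For l_f = 2: m_f ∈ {m_i−1, m_i, m_i+1} ∩ [−2, 2] = {-2, -1, 0} → 3 states.
Total: 3.

3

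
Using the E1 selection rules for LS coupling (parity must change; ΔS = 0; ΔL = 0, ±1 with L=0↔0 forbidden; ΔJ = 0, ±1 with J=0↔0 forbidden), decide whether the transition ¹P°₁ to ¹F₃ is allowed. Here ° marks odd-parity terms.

Parity must change: odd → even — passes.
ΔJ = 0, ±1 (not J=0↔0): J: 1 → 3, ΔJ = +2 — fails.
ΔL = 0, ±1 (not L=0↔0): L: 1 → 3, ΔL = +2 — fails.
ΔS = 0: S: 0 → 0 — passes.
Rule(s) violated: ΔL, ΔJ.

forbidden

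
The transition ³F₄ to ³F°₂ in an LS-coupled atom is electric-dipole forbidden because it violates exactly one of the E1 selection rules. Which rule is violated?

ΔL = 0, ±1 (not L=0↔0): L: 3 → 3, ΔL = +0 — ok.
ΔS = 0: S: 1 → 1 — ok.
Parity must change: even → odd — ok.
ΔJ = 0, ±1 (not J=0↔0): J: 4 → 2, ΔJ = -2 — fails.

the ΔJ = 0, ±1 rule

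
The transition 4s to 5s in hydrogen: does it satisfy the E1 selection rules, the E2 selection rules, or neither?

neither

Δl = 0 − 0 = +0; l_i + l_f = 0.
E1 (Δl = ±1): not satisfied.
E2 (Δl = 0,±2, l_i+l_f ≥ 2): not satisfied.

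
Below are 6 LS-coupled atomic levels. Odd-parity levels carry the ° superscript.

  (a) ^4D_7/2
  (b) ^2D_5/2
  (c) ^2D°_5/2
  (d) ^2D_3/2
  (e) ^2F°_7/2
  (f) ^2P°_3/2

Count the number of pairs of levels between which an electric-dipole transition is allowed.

(a)–(b): forbidden (parity, ΔS).
(a)–(c): forbidden (ΔS).
(a)–(d): forbidden (parity, ΔS, ΔJ).
(a)–(e): forbidden (ΔS).
(a)–(f): forbidden (ΔS, ΔJ).
(b)–(c): allowed.
(b)–(d): forbidden (parity).
(b)–(e): allowed.
(b)–(f): allowed.
(c)–(d): allowed.
(c)–(e): forbidden (parity).
(c)–(f): forbidden (parity).
(d)–(e): forbidden (ΔJ).
(d)–(f): allowed.
(e)–(f): forbidden (parity, ΔL, ΔJ).
Allowed pairs: 5 of 15.

5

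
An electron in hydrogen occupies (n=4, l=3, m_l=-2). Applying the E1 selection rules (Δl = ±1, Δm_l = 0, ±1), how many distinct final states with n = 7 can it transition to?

E1 requires Δl = ±1, so l_f ∈ {2, 4}; with 0 ≤ l_f ≤ n_f−1 = 6, the allowed l_f values are {2, 4}.
For l_f = 2: m_f ∈ {m_i−1, m_i, m_i+1} ∩ [−2, 2] = {-2, -1} → 2 states.
For l_f = 4: m_f ∈ {m_i−1, m_i, m_i+1} ∩ [−4, 4] = {-3, -2, -1} → 3 states.
Total: 5.

5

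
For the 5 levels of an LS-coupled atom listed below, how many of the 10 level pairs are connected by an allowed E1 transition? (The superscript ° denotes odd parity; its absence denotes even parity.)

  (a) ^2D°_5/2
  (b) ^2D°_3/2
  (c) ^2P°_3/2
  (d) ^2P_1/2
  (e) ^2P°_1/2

(a)–(b): forbidden (parity).
(a)–(c): forbidden (parity).
(a)–(d): forbidden (ΔJ).
(a)–(e): forbidden (parity, ΔJ).
(b)–(c): forbidden (parity).
(b)–(d): allowed.
(b)–(e): forbidden (parity).
(c)–(d): allowed.
(c)–(e): forbidden (parity).
(d)–(e): allowed.
Allowed pairs: 3 of 10.

3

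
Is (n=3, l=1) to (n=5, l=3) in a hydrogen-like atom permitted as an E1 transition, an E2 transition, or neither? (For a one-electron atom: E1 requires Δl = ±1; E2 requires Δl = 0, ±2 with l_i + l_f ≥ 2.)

E2

Δl = 3 − 1 = +2; l_i + l_f = 4.
E1 (Δl = ±1): not satisfied.
E2 (Δl = 0,±2, l_i+l_f ≥ 2): satisfied.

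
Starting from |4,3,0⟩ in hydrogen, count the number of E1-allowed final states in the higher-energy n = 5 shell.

6

E1 requires Δl = ±1, so l_f ∈ {2, 4}; with 0 ≤ l_f ≤ n_f−1 = 4, the allowed l_f values are {2, 4}.
For l_f = 2: m_f ∈ {m_i−1, m_i, m_i+1} ∩ [−2, 2] = {-1, 0, 1} → 3 states.
For l_f = 4: m_f ∈ {m_i−1, m_i, m_i+1} ∩ [−4, 4] = {-1, 0, 1} → 3 states.
Total: 6.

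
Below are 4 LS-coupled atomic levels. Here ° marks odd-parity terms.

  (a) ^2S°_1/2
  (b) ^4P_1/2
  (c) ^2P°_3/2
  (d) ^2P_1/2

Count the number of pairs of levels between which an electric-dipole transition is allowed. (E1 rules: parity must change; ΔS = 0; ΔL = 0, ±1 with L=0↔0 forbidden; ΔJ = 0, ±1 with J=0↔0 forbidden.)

(a)–(b): forbidden (ΔS).
(a)–(c): forbidden (parity).
(a)–(d): allowed.
(b)–(c): forbidden (ΔS).
(b)–(d): forbidden (parity, ΔS).
(c)–(d): allowed.
Allowed pairs: 2 of 6.

2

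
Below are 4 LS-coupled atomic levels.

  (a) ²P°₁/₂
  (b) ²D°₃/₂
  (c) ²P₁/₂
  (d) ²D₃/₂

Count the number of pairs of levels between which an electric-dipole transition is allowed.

(a)–(b): forbidden (parity).
(a)–(c): allowed.
(a)–(d): allowed.
(b)–(c): allowed.
(b)–(d): allowed.
(c)–(d): forbidden (parity).
Allowed pairs: 4 of 6.

4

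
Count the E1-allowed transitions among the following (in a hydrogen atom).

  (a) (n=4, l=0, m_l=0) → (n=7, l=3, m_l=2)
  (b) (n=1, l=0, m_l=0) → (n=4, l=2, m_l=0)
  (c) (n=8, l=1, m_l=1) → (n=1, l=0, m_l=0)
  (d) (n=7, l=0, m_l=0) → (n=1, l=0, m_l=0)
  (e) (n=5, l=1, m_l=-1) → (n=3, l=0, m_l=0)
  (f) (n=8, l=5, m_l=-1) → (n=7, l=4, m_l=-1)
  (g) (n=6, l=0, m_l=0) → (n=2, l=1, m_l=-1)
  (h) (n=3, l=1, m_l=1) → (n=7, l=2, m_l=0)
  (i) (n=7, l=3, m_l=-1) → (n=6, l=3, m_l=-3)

5

(a) forbidden — Δl = +3 (E1 requires Δl = ±1); Δm_l = +2 (E1 requires Δm_l = 0, ±1)
(b) forbidden — Δl = +2 (E1 requires Δl = ±1)
(c) allowed
(d) forbidden — Δl = +0 (E1 requires Δl = ±1)
(e) allowed
(f) allowed
(g) allowed
(h) allowed
(i) forbidden — Δl = +0 (E1 requires Δl = ±1); Δm_l = -2 (E1 requires Δm_l = 0, ±1)
Total allowed: 5 of 9.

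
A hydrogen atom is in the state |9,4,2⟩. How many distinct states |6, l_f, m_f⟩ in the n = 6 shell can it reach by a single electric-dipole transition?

E1 requires Δl = ±1, so l_f ∈ {3, 5}; with 0 ≤ l_f ≤ n_f−1 = 5, the allowed l_f values are {3, 5}.
For l_f = 3: m_f ∈ {m_i−1, m_i, m_i+1} ∩ [−3, 3] = {1, 2, 3} → 3 states.
For l_f = 5: m_f ∈ {m_i−1, m_i, m_i+1} ∩ [−5, 5] = {1, 2, 3} → 3 states.
Total: 6.

6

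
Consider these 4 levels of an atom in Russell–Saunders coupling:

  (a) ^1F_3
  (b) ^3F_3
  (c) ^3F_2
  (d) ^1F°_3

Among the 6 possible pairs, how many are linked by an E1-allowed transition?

1

(a)–(b): forbidden (parity, ΔS).
(a)–(c): forbidden (parity, ΔS).
(a)–(d): allowed.
(b)–(c): forbidden (parity).
(b)–(d): forbidden (ΔS).
(c)–(d): forbidden (ΔS).
Allowed pairs: 1 of 6.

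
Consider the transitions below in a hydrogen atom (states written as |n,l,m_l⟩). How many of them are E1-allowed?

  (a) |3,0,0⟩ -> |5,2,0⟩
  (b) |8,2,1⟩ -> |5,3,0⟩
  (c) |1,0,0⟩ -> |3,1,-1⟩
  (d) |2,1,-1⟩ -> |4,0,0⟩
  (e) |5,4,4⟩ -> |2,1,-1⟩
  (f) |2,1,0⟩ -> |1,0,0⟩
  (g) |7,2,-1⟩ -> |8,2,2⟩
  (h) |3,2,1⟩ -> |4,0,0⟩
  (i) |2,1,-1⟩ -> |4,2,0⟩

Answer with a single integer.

5

(a) forbidden — Δl = +2 (E1 requires Δl = ±1)
(b) allowed
(c) allowed
(d) allowed
(e) forbidden — Δl = -3 (E1 requires Δl = ±1); Δm_l = -5 (E1 requires Δm_l = 0, ±1)
(f) allowed
(g) forbidden — Δl = +0 (E1 requires Δl = ±1); Δm_l = +3 (E1 requires Δm_l = 0, ±1)
(h) forbidden — Δl = -2 (E1 requires Δl = ±1)
(i) allowed
Total allowed: 5 of 9.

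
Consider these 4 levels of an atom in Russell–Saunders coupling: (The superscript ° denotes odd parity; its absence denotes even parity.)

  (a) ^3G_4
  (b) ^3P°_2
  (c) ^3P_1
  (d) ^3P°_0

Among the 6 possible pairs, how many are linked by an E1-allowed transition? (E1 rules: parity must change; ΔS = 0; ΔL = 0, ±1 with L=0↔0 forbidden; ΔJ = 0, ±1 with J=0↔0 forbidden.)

2

(a)–(b): forbidden (ΔL, ΔJ).
(a)–(c): forbidden (parity, ΔL, ΔJ).
(a)–(d): forbidden (ΔL, ΔJ).
(b)–(c): allowed.
(b)–(d): forbidden (parity, ΔJ).
(c)–(d): allowed.
Allowed pairs: 2 of 6.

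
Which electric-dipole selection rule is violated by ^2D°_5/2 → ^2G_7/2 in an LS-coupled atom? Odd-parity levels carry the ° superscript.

the ΔL = 0, ±1 rule

Initial level: S=1/2, L=2, J=5/2, parity odd. Final level: S=1/2, L=4, J=7/2, parity even.
Parity must change: odd → even — passes.
ΔS = 0: S: 1/2 → 1/2 — passes.
ΔL = 0, ±1 (not L=0↔0): L: 2 → 4, ΔL = +2 — fails.
ΔJ = 0, ±1 (not J=0↔0): J: 5/2 → 7/2, ΔJ = +1 — passes.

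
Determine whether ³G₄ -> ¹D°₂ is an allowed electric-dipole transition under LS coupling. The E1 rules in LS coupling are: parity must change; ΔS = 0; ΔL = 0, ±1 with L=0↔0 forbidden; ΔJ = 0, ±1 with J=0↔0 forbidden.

Initial level: S=1, L=4, J=4, parity even. Final level: S=0, L=2, J=2, parity odd.
ΔS = 0: S: 1 → 0 — fails.
Parity must change: even → odd — passes.
ΔL = 0, ±1 (not L=0↔0): L: 4 → 2, ΔL = -2 — fails.
ΔJ = 0, ±1 (not J=0↔0): J: 4 → 2, ΔJ = -2 — fails.
Rule(s) violated: ΔS, ΔL, ΔJ.

forbidden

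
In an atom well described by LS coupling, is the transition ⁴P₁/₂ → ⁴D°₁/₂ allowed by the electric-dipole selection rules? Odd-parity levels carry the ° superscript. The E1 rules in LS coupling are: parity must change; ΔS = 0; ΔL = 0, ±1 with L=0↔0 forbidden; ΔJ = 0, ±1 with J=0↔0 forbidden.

allowed

Initial level: S=3/2, L=1, J=1/2, parity even. Final level: S=3/2, L=2, J=1/2, parity odd.
ΔJ = 0, ±1 (not J=0↔0): J: 1/2 → 1/2, ΔJ = +0 — ✓.
ΔS = 0: S: 3/2 → 3/2 — ✓.
Parity must change: even → odd — ✓.
ΔL = 0, ±1 (not L=0↔0): L: 1 → 2, ΔL = +1 — ✓.
All four E1 rules are satisfied.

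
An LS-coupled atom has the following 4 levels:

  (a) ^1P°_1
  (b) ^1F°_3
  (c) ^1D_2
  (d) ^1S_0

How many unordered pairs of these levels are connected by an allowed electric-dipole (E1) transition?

(a)–(b): forbidden (parity, ΔL, ΔJ).
(a)–(c): allowed.
(a)–(d): allowed.
(b)–(c): allowed.
(b)–(d): forbidden (ΔL, ΔJ).
(c)–(d): forbidden (parity, ΔL, ΔJ).
Allowed pairs: 3 of 6.

3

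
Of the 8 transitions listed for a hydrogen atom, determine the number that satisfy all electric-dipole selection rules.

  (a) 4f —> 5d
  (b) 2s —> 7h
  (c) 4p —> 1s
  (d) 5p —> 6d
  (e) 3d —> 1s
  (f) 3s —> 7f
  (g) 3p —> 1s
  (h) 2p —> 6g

4

(a) allowed
(b) forbidden — Δl = +5 (E1 requires Δl = ±1)
(c) allowed
(d) allowed
(e) forbidden — Δl = -2 (E1 requires Δl = ±1)
(f) forbidden — Δl = +3 (E1 requires Δl = ±1)
(g) allowed
(h) forbidden — Δl = +3 (E1 requires Δl = ±1)
Total allowed: 4 of 8.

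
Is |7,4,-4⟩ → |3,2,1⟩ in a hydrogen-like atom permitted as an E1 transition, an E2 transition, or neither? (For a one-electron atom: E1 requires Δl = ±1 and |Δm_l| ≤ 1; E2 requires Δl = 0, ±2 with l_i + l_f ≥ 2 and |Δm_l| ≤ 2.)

Δl = 2 − 4 = -2; l_i + l_f = 6.
Δm_l = +5.
E1 (Δl = ±1, |Δm_l| ≤ 1): not satisfied.
E2 (Δl = 0,±2, l_i+l_f ≥ 2, |Δm_l| ≤ 2): not satisfied.

neither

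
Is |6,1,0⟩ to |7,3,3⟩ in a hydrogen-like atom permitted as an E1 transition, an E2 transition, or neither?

neither

Δl = 3 − 1 = +2; l_i + l_f = 4.
Δm_l = +3.
E1 (Δl = ±1, |Δm_l| ≤ 1): not satisfied.
E2 (Δl = 0,±2, l_i+l_f ≥ 2, |Δm_l| ≤ 2): not satisfied.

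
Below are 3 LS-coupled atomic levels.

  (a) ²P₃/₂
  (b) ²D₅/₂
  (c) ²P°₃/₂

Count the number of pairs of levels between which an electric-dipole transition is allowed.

2

(a)–(b): forbidden (parity).
(a)–(c): allowed.
(b)–(c): allowed.
Allowed pairs: 2 of 3.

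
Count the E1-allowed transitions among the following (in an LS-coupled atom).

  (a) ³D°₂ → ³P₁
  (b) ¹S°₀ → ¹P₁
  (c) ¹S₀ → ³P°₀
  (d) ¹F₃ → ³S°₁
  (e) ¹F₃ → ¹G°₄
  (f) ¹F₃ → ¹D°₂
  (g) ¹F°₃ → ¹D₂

(a) allowed
(b) allowed
(c) forbidden (ΔS, ΔJ fail)
(d) forbidden (ΔS, ΔL, ΔJ fail)
(e) allowed
(f) allowed
(g) allowed
Total allowed: 5 of 7.

5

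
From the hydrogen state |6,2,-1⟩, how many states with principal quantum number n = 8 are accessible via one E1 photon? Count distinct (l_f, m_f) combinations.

5

E1 requires Δl = ±1, so l_f ∈ {1, 3}; with 0 ≤ l_f ≤ n_f−1 = 7, the allowed l_f values are {1, 3}.
For l_f = 1: m_f ∈ {m_i−1, m_i, m_i+1} ∩ [−1, 1] = {-1, 0} → 2 states.
For l_f = 3: m_f ∈ {m_i−1, m_i, m_i+1} ∩ [−3, 3] = {-2, -1, 0} → 3 states.
Total: 5.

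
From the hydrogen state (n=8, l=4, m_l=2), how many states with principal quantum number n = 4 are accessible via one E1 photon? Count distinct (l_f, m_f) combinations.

E1 requires Δl = ±1, so l_f ∈ {3, 5}; with 0 ≤ l_f ≤ n_f−1 = 3, the allowed l_f values are {3}.
For l_f = 3: m_f ∈ {m_i−1, m_i, m_i+1} ∩ [−3, 3] = {1, 2, 3} → 3 states.
Total: 3.

3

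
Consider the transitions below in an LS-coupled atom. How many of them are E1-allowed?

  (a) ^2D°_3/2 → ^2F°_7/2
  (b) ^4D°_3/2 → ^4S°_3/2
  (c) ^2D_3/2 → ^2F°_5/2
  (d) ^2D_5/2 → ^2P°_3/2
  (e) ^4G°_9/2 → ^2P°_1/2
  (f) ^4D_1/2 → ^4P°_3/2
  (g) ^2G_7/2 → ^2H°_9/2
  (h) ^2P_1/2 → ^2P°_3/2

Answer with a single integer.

5

(a) forbidden (parity, ΔJ fail)
(b) forbidden (parity, ΔL fail)
(c) allowed
(d) allowed
(e) forbidden (parity, ΔS, ΔL, ΔJ fail)
(f) allowed
(g) allowed
(h) allowed
Total allowed: 5 of 8.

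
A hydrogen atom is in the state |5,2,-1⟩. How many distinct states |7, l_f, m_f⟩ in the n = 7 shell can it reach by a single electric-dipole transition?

E1 requires Δl = ±1, so l_f ∈ {1, 3}; with 0 ≤ l_f ≤ n_f−1 = 6, the allowed l_f values are {1, 3}.
For l_f = 1: m_f ∈ {m_i−1, m_i, m_i+1} ∩ [−1, 1] = {-1, 0} → 2 states.
For l_f = 3: m_f ∈ {m_i−1, m_i, m_i+1} ∩ [−3, 3] = {-2, -1, 0} → 3 states.
Total: 5.

5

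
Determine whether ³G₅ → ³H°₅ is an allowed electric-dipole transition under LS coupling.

Parity must change: even → odd — ✓.
ΔS = 0: S: 1 → 1 — ✓.
ΔL = 0, ±1 (not L=0↔0): L: 4 → 5, ΔL = +1 — ✓.
ΔJ = 0, ±1 (not J=0↔0): J: 5 → 5, ΔJ = +0 — ✓.
All four E1 rules are satisfied.

allowed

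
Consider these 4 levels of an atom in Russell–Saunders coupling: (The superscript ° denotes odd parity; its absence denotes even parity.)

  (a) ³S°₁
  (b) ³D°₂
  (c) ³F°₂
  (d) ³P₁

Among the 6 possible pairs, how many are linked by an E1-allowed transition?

2

(a)–(b): forbidden (parity, ΔL).
(a)–(c): forbidden (parity, ΔL).
(a)–(d): allowed.
(b)–(c): forbidden (parity).
(b)–(d): allowed.
(c)–(d): forbidden (ΔL).
Allowed pairs: 2 of 6.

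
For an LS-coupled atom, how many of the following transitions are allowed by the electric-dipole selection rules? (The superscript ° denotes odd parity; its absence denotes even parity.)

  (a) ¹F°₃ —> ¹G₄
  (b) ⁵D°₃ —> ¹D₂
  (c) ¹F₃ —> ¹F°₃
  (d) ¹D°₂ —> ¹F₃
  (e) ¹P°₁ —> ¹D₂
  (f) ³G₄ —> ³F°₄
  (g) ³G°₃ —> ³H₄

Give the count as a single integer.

(a) allowed
(b) forbidden (ΔS fails)
(c) allowed
(d) allowed
(e) allowed
(f) allowed
(g) allowed
Total allowed: 6 of 7.

6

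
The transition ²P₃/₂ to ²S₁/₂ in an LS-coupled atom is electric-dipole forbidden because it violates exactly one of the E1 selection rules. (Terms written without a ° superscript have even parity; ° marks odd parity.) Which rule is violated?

parity

Initial level: S=1/2, L=1, J=3/2, parity even. Final level: S=1/2, L=0, J=1/2, parity even.
Parity must change: even → even — violated.
ΔS = 0: S: 1/2 → 1/2 — satisfied.
ΔL = 0, ±1 (not L=0↔0): L: 1 → 0, ΔL = -1 — satisfied.
ΔJ = 0, ±1 (not J=0↔0): J: 3/2 → 1/2, ΔJ = -1 — satisfied.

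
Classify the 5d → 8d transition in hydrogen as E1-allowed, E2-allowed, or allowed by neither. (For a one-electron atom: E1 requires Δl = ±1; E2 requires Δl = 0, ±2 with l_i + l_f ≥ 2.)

Δl = 2 − 2 = +0; l_i + l_f = 4.
E1 (Δl = ±1): not satisfied.
E2 (Δl = 0,±2, l_i+l_f ≥ 2): satisfied.

E2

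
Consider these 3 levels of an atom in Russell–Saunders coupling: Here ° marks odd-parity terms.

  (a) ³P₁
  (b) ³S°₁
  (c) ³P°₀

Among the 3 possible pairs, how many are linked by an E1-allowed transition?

2

(a)–(b): allowed.
(a)–(c): allowed.
(b)–(c): forbidden (parity).
Allowed pairs: 2 of 3.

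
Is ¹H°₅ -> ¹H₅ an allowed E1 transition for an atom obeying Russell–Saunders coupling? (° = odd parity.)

Parity must change: odd → even — ok.
ΔJ = 0, ±1 (not J=0↔0): J: 5 → 5, ΔJ = +0 — ok.
ΔL = 0, ±1 (not L=0↔0): L: 5 → 5, ΔL = +0 — ok.
ΔS = 0: S: 0 → 0 — ok.
All four E1 rules are satisfied.

allowed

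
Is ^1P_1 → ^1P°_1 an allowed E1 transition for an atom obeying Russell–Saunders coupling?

Parity must change: even → odd — ok.
ΔS = 0: S: 0 → 0 — ok.
ΔL = 0, ±1 (not L=0↔0): L: 1 → 1, ΔL = +0 — ok.
ΔJ = 0, ±1 (not J=0↔0): J: 1 → 1, ΔJ = +0 — ok.
All four E1 rules are satisfied.

allowed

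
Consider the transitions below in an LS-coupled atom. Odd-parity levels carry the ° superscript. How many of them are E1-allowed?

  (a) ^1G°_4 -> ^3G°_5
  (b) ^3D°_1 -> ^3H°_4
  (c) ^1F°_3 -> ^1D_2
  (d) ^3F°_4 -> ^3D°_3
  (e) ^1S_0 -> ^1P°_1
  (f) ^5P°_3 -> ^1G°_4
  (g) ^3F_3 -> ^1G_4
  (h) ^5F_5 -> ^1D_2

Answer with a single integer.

(a) forbidden (parity, ΔS fail)
(b) forbidden (parity, ΔL, ΔJ fail)
(c) allowed
(d) forbidden (parity fails)
(e) allowed
(f) forbidden (parity, ΔS, ΔL fail)
(g) forbidden (parity, ΔS fail)
(h) forbidden (parity, ΔS, ΔJ fail)
Total allowed: 2 of 8.

2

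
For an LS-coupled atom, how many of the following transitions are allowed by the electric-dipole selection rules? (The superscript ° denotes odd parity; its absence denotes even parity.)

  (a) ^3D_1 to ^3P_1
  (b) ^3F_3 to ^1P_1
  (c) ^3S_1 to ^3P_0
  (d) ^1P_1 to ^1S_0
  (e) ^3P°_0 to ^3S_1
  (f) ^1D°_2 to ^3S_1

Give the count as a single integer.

(a) forbidden (parity fails)
(b) forbidden (parity, ΔS, ΔL, ΔJ fail)
(c) forbidden (parity fails)
(d) forbidden (parity fails)
(e) allowed
(f) forbidden (ΔS, ΔL fail)
Total allowed: 1 of 6.

1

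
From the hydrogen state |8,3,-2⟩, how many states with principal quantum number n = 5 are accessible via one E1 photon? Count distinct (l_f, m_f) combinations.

E1 requires Δl = ±1, so l_f ∈ {2, 4}; with 0 ≤ l_f ≤ n_f−1 = 4, the allowed l_f values are {2, 4}.
For l_f = 2: m_f ∈ {m_i−1, m_i, m_i+1} ∩ [−2, 2] = {-2, -1} → 2 states.
For l_f = 4: m_f ∈ {m_i−1, m_i, m_i+1} ∩ [−4, 4] = {-3, -2, -1} → 3 states.
Total: 5.

5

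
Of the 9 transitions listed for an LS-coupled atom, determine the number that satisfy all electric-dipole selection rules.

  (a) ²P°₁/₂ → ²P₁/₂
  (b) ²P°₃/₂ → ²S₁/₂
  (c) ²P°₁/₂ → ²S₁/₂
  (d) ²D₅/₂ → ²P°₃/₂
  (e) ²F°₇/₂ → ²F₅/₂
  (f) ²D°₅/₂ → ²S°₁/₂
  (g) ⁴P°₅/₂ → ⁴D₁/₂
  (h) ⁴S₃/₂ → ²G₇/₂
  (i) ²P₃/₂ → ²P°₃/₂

6

(a) allowed
(b) allowed
(c) allowed
(d) allowed
(e) allowed
(f) forbidden (parity, ΔL, ΔJ fail)
(g) forbidden (ΔJ fails)
(h) forbidden (parity, ΔS, ΔL, ΔJ fail)
(i) allowed
Total allowed: 6 of 9.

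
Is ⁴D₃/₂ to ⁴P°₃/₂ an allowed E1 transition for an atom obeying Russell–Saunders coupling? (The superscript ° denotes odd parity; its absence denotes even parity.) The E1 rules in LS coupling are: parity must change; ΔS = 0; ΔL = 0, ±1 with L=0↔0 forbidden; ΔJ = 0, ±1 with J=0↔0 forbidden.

allowed

Reading off the term symbols: S 3/2→3/2, L 2→1, J 3/2→3/2, parity even→odd.
ΔJ = 0, ±1 (not J=0↔0): J: 3/2 → 3/2, ΔJ = +0 — ok.
ΔS = 0: S: 3/2 → 3/2 — ok.
ΔL = 0, ±1 (not L=0↔0): L: 2 → 1, ΔL = -1 — ok.
Parity must change: even → odd — ok.
All four E1 rules are satisfied.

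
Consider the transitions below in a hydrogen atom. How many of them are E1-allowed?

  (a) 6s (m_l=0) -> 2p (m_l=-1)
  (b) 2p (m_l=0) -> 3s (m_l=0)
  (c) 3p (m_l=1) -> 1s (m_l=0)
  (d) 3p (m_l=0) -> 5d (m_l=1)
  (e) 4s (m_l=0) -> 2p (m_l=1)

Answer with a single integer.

(a) allowed
(b) allowed
(c) allowed
(d) allowed
(e) allowed
Total allowed: 5 of 5.

5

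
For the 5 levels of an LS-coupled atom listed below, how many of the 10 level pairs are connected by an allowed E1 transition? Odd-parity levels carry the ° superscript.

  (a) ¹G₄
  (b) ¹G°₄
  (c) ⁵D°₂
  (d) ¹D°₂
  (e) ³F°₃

1

(a)–(b): allowed.
(a)–(c): forbidden (ΔS, ΔL, ΔJ).
(a)–(d): forbidden (ΔL, ΔJ).
(a)–(e): forbidden (ΔS).
(b)–(c): forbidden (parity, ΔS, ΔL, ΔJ).
(b)–(d): forbidden (parity, ΔL, ΔJ).
(b)–(e): forbidden (parity, ΔS).
(c)–(d): forbidden (parity, ΔS).
(c)–(e): forbidden (parity, ΔS).
(d)–(e): forbidden (parity, ΔS).
Allowed pairs: 1 of 10.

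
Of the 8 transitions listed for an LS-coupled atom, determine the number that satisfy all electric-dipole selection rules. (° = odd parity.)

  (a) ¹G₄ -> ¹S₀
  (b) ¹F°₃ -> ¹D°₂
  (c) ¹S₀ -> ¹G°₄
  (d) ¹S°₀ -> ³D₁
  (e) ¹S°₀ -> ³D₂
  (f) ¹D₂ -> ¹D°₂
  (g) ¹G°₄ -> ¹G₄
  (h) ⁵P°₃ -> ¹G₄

(a) forbidden (parity, ΔL, ΔJ fail)
(b) forbidden (parity fails)
(c) forbidden (ΔL, ΔJ fail)
(d) forbidden (ΔS, ΔL fail)
(e) forbidden (ΔS, ΔL, ΔJ fail)
(f) allowed
(g) allowed
(h) forbidden (ΔS, ΔL fail)
Total allowed: 2 of 8.

2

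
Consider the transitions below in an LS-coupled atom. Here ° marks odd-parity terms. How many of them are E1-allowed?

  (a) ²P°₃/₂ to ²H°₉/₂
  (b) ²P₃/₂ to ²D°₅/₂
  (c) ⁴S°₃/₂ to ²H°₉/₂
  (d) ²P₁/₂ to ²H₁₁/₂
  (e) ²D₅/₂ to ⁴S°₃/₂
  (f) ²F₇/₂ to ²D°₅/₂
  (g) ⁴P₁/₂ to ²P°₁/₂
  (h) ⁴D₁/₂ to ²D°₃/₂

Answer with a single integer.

2

(a) forbidden (parity, ΔL, ΔJ fail)
(b) allowed
(c) forbidden (parity, ΔS, ΔL, ΔJ fail)
(d) forbidden (parity, ΔL, ΔJ fail)
(e) forbidden (ΔS, ΔL fail)
(f) allowed
(g) forbidden (ΔS fails)
(h) forbidden (ΔS fails)
Total allowed: 2 of 8.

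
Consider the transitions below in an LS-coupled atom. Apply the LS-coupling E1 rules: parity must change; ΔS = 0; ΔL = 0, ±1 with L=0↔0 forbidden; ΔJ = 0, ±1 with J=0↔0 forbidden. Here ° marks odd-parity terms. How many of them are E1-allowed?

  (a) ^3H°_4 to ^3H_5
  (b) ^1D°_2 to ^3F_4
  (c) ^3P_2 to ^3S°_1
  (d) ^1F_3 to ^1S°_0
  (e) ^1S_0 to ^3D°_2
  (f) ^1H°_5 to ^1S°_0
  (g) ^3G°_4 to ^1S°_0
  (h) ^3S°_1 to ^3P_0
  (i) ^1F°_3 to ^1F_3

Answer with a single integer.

(a) allowed
(b) forbidden (ΔS, ΔJ fail)
(c) allowed
(d) forbidden (ΔL, ΔJ fail)
(e) forbidden (ΔS, ΔL, ΔJ fail)
(f) forbidden (parity, ΔL, ΔJ fail)
(g) forbidden (parity, ΔS, ΔL, ΔJ fail)
(h) allowed
(i) allowed
Total allowed: 4 of 9.

4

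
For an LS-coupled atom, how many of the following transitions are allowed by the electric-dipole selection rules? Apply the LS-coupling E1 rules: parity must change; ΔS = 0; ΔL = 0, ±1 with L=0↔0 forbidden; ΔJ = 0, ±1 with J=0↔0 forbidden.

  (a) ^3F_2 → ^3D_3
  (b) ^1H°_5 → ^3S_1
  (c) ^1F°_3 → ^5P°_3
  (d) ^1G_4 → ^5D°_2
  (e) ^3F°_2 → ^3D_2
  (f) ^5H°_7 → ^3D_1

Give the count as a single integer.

1

(a) forbidden (parity fails)
(b) forbidden (ΔS, ΔL, ΔJ fail)
(c) forbidden (parity, ΔS, ΔL fail)
(d) forbidden (ΔS, ΔL, ΔJ fail)
(e) allowed
(f) forbidden (ΔS, ΔL, ΔJ fail)
Total allowed: 1 of 6.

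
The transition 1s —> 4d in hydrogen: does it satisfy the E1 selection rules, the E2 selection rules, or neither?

Δl = 2 − 0 = +2; l_i + l_f = 2.
E1 (Δl = ±1): not satisfied.
E2 (Δl = 0,±2, l_i+l_f ≥ 2): satisfied.

E2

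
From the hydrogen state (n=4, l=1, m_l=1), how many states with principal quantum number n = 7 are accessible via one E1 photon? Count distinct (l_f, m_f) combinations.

4

E1 requires Δl = ±1, so l_f ∈ {0, 2}; with 0 ≤ l_f ≤ n_f−1 = 6, the allowed l_f values are {0, 2}.
For l_f = 0: m_f ∈ {m_i−1, m_i, m_i+1} ∩ [−0, 0] = {0} → 1 state.
For l_f = 2: m_f ∈ {m_i−1, m_i, m_i+1} ∩ [−2, 2] = {0, 1, 2} → 3 states.
Total: 4.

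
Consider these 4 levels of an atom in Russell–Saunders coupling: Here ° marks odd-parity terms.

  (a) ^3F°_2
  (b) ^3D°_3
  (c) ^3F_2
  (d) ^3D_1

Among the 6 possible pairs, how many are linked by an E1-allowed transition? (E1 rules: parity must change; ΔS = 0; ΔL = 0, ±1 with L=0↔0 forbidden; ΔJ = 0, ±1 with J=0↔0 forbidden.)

3

(a)–(b): forbidden (parity).
(a)–(c): allowed.
(a)–(d): allowed.
(b)–(c): allowed.
(b)–(d): forbidden (ΔJ).
(c)–(d): forbidden (parity).
Allowed pairs: 3 of 6.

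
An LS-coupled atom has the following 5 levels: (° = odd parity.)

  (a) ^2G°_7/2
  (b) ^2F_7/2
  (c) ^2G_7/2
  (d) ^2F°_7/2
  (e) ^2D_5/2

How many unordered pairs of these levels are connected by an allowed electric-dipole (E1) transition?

5

(a)–(b): allowed.
(a)–(c): allowed.
(a)–(d): forbidden (parity).
(a)–(e): forbidden (ΔL).
(b)–(c): forbidden (parity).
(b)–(d): allowed.
(b)–(e): forbidden (parity).
(c)–(d): allowed.
(c)–(e): forbidden (parity, ΔL).
(d)–(e): allowed.
Allowed pairs: 5 of 10.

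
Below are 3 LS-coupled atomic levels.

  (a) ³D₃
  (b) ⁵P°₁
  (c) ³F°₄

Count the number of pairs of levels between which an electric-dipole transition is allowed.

(a)–(b): forbidden (ΔS, ΔJ).
(a)–(c): allowed.
(b)–(c): forbidden (parity, ΔS, ΔL, ΔJ).
Allowed pairs: 1 of 3.

1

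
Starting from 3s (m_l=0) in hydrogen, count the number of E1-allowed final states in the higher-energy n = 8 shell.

3

E1 requires Δl = ±1, so l_f ∈ {-1, 1}; with 0 ≤ l_f ≤ n_f−1 = 7, the allowed l_f values are {1}.
For l_f = 1: m_f ∈ {m_i−1, m_i, m_i+1} ∩ [−1, 1] = {-1, 0, 1} → 3 states.
Total: 3.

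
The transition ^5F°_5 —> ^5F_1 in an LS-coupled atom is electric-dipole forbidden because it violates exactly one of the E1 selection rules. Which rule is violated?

Initial level: S=2, L=3, J=5, parity odd. Final level: S=2, L=3, J=1, parity even.
Parity must change: odd → even — passes.
ΔS = 0: S: 2 → 2 — passes.
ΔL = 0, ±1 (not L=0↔0): L: 3 → 3, ΔL = +0 — passes.
ΔJ = 0, ±1 (not J=0↔0): J: 5 → 1, ΔJ = -4 — fails.

the ΔJ = 0, ±1 rule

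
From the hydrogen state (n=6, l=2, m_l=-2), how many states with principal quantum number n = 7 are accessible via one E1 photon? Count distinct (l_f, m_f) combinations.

E1 requires Δl = ±1, so l_f ∈ {1, 3}; with 0 ≤ l_f ≤ n_f−1 = 6, the allowed l_f values are {1, 3}.
For l_f = 1: m_f ∈ {m_i−1, m_i, m_i+1} ∩ [−1, 1] = {-1} → 1 state.
For l_f = 3: m_f ∈ {m_i−1, m_i, m_i+1} ∩ [−3, 3] = {-3, -2, -1} → 3 states.
Total: 4.

4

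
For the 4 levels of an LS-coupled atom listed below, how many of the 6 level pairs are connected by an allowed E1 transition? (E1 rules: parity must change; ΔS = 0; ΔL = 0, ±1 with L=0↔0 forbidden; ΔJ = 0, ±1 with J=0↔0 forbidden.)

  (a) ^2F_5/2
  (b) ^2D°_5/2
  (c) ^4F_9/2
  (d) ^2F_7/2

(a)–(b): allowed.
(a)–(c): forbidden (parity, ΔS, ΔJ).
(a)–(d): forbidden (parity).
(b)–(c): forbidden (ΔS, ΔJ).
(b)–(d): allowed.
(c)–(d): forbidden (parity, ΔS).
Allowed pairs: 2 of 6.

2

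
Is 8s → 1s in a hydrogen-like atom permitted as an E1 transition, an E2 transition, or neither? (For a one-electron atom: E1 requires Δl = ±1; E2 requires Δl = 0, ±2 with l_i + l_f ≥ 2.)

Δl = 0 − 0 = +0; l_i + l_f = 0.
E1 (Δl = ±1): not satisfied.
E2 (Δl = 0,±2, l_i+l_f ≥ 2): not satisfied.

neither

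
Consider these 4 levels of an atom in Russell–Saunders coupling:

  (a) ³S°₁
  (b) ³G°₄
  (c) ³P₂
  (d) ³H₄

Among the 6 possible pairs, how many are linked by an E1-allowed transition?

2

(a)–(b): forbidden (parity, ΔL, ΔJ).
(a)–(c): allowed.
(a)–(d): forbidden (ΔL, ΔJ).
(b)–(c): forbidden (ΔL, ΔJ).
(b)–(d): allowed.
(c)–(d): forbidden (parity, ΔL, ΔJ).
Allowed pairs: 2 of 6.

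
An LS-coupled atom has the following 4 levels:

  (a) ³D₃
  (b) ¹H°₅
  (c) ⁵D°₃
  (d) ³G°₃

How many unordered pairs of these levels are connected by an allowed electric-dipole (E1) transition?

0

(a)–(b): forbidden (ΔS, ΔL, ΔJ).
(a)–(c): forbidden (ΔS).
(a)–(d): forbidden (ΔL).
(b)–(c): forbidden (parity, ΔS, ΔL, ΔJ).
(b)–(d): forbidden (parity, ΔS, ΔJ).
(c)–(d): forbidden (parity, ΔS, ΔL).
Allowed pairs: 0 of 6.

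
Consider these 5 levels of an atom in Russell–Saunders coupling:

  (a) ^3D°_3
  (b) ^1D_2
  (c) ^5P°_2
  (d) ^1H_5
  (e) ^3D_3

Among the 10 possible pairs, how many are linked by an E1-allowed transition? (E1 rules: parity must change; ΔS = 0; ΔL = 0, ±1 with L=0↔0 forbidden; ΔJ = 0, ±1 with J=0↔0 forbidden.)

(a)–(b): forbidden (ΔS).
(a)–(c): forbidden (parity, ΔS).
(a)–(d): forbidden (ΔS, ΔL, ΔJ).
(a)–(e): allowed.
(b)–(c): forbidden (ΔS).
(b)–(d): forbidden (parity, ΔL, ΔJ).
(b)–(e): forbidden (parity, ΔS).
(c)–(d): forbidden (ΔS, ΔL, ΔJ).
(c)–(e): forbidden (ΔS).
(d)–(e): forbidden (parity, ΔS, ΔL, ΔJ).
Allowed pairs: 1 of 10.

1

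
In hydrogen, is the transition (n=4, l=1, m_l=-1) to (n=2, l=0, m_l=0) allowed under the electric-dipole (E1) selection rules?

Initial l = 1, final l = 0, so Δl = -1. E1 requires Δl = ±1: satisfied.
Δm_l = 0 − (-1) = +1. E1 requires Δm_l = 0, ±1: satisfied.
All E1 selection rules are satisfied.

allowed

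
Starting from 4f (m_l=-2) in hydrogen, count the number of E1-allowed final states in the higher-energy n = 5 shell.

5

E1 requires Δl = ±1, so l_f ∈ {2, 4}; with 0 ≤ l_f ≤ n_f−1 = 4, the allowed l_f values are {2, 4}.
For l_f = 2: m_f ∈ {m_i−1, m_i, m_i+1} ∩ [−2, 2] = {-2, -1} → 2 states.
For l_f = 4: m_f ∈ {m_i−1, m_i, m_i+1} ∩ [−4, 4] = {-3, -2, -1} → 3 states.
Total: 5.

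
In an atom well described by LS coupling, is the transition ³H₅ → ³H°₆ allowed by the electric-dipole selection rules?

allowed

ΔS = 0: S: 1 → 1 — passes.
Parity must change: even → odd — passes.
ΔJ = 0, ±1 (not J=0↔0): J: 5 → 6, ΔJ = +1 — passes.
ΔL = 0, ±1 (not L=0↔0): L: 5 → 5, ΔL = +0 — passes.
All four E1 rules are satisfied.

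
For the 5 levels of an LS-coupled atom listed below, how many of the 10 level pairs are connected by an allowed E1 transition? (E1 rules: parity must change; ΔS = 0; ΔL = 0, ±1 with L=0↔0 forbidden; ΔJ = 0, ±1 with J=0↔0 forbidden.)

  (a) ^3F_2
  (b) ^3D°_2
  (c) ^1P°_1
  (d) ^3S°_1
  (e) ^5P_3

(a)–(b): allowed.
(a)–(c): forbidden (ΔS, ΔL).
(a)–(d): forbidden (ΔL).
(a)–(e): forbidden (parity, ΔS, ΔL).
(b)–(c): forbidden (parity, ΔS).
(b)–(d): forbidden (parity, ΔL).
(b)–(e): forbidden (ΔS).
(c)–(d): forbidden (parity, ΔS).
(c)–(e): forbidden (ΔS, ΔJ).
(d)–(e): forbidden (ΔS, ΔJ).
Allowed pairs: 1 of 10.

1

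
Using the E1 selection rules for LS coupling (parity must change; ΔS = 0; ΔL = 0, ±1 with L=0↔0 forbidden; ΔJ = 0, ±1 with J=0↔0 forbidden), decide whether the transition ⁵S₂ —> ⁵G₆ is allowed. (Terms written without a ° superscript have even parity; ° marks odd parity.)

Initial level: S=2, L=0, J=2, parity even. Final level: S=2, L=4, J=6, parity even.
ΔS = 0: S: 2 → 2 — ✓.
Parity must change: even → even — ✗.
ΔL = 0, ±1 (not L=0↔0): L: 0 → 4, ΔL = +4 — ✗.
ΔJ = 0, ±1 (not J=0↔0): J: 2 → 6, ΔJ = +4 — ✗.
Rule(s) violated: parity, ΔL, ΔJ.

forbidden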